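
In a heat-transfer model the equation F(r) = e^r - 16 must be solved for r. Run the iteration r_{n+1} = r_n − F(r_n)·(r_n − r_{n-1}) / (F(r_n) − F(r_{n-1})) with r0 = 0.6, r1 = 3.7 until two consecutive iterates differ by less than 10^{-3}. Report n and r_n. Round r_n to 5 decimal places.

n = 8, r_n = 2.77259

F(0.6) = -14.1778812, F(3.7) = 24.4473044
r2 = 3.7000000 − 24.4473044·(3.1000000)/(38.6251856) = 1.7378957;  |Δ| = 1.9621043
F(1.7378957) = -10.3146330
r3 = 1.7378957 − (-10.3146330)·(-1.9621043)/(-34.7619374) = 2.3200953;  |Δ| = 0.5821996
F(2.3200953) = -5.8233561
r4 = 2.3200953 − (-5.8233561)·(0.5821996)/(4.4912769) = 3.0749709;  |Δ| = 0.7548757
F(3.0749709) = 5.6492528
r5 = 3.0749709 − 5.6492528·(0.7548757)/(11.4726089) = 2.7032609;  |Δ| = 0.3717100
F(2.7032609) = -1.0716671
r6 = 2.7032609 − (-1.0716671)·(-0.3717100)/(-6.7209199) = 2.7625310;  |Δ| = 0.0592701
F(2.7625310) = -0.1601168
r7 = 2.7625310 − (-0.1601168)·(0.0592701)/(0.9115503) = 2.7729420;  |Δ| = 0.0104110
F(2.7729420) = 0.0056534
r8 = 2.7729420 − 0.0056534·(0.0104110)/(0.1657702) = 2.7725869;  |Δ| = 0.0003551
|r8 − r7| = 0.0003551 < 10^{-3}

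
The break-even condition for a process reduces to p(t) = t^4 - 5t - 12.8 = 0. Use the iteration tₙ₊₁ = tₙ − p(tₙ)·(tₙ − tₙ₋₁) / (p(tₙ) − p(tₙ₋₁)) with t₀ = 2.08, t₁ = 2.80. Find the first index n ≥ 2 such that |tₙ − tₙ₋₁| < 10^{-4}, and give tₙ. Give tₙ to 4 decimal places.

n = 6, tₙ = 2.2099

p(2.08) = -4.482263, p(2.80) = 34.665600
t₂ = 2.800000 − 34.665600·(0.720000)/(39.147863) = 2.162437;  |Δ| = 0.637563
p(2.162437) = -1.745961
t₃ = 2.162437 − (-1.745961)·(-0.637563)/(-36.411561) = 2.193009;  |Δ| = 0.030572
p(2.193009) = -0.635807
t₄ = 2.193009 − (-0.635807)·(0.030572)/(1.110154) = 2.210517;  |Δ| = 0.017509
p(2.210517) = 0.024196
t₅ = 2.210517 − 0.024196·(0.017509)/(0.660003) = 2.209876;  |Δ| = 0.000642
p(2.209876) = -0.000316
t₆ = 2.209876 − (-0.000316)·(-0.000642)/(-0.024512) = 2.209884;  |Δ| = 0.000008
|t₆ − t₅| = 0.000008 < 10^{-4}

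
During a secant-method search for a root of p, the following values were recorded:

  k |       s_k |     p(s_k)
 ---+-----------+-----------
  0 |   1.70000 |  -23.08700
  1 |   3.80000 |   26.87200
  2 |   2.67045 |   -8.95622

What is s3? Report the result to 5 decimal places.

2.95281

s3 = 2.67045 − (-8.95622)·(2.67045 − 3.80000) / (-8.95622 − 26.87200)
   = 2.67045 − (10.1164983)/(-35.8282200) = 2.9528112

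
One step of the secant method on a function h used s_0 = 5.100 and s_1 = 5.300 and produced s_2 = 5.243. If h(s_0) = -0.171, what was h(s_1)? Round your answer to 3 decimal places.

The secant line through (5.100, -0.171) and (5.300, h(s_1)) crosses zero at s_2 = 5.243.
So (5.100, -0.171), (5.300, h(s_1)), (5.243, 0) are collinear:
h(s_1) = -0.171 · (5.300 − 5.243) / (5.100 − 5.243) = -0.171 · (0.05700)/(-0.14300) = 0.06816

0.068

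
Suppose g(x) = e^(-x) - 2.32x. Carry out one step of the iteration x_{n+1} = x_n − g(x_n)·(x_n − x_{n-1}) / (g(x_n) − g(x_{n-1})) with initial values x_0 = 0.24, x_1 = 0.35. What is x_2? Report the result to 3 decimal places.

g(0.24) = 0.22983, g(0.35) = -0.10731
x_2 = 0.35000 − (-0.10731)·(0.35000 − 0.24000) / (-0.10731 − 0.22983) = 0.35000 − (-0.01180)/(-0.33714) = 0.31499

0.315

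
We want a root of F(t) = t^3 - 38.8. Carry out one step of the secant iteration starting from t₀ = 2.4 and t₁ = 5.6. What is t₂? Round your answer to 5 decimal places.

2.89399

F(2.4) = -24.9760000, F(5.6) = 136.8160000
t₂ = 5.6000000 − 136.8160000·(5.6000000 − 2.4000000) / (136.8160000 − (-24.9760000)) = 5.6000000 − (437.8112000)/(161.7920000) = 2.8939873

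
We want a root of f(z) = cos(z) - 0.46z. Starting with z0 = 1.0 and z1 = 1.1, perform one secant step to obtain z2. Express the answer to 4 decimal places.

1.0605

f(1.0) = 0.080302, f(1.1) = -0.052404
z2 = 1.100000 − (-0.052404)·(1.100000 − 1.000000) / (-0.052404 − 0.080302) = 1.100000 − (-0.005240)/(-0.132706) = 1.060511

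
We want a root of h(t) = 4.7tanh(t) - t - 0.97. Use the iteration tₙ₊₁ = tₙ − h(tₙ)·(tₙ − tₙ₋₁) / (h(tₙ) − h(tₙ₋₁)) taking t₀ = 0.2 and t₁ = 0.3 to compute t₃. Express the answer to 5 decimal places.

h(0.2) = -0.2423360, h(0.3) = 0.0991693
t₂ = 0.3000000 − 0.0991693·(0.3000000 − 0.2000000) / (0.0991693 − (-0.2423360)) = 0.3000000 − (0.0099169)/(0.3415053) = 0.2709611
h(0.2709611) = 0.0022779
t₃ = 0.2709611 − 0.0022779·(0.2709611 − 0.3000000) / (0.0022779 − 0.0991693) = 0.2709611 − (-0.0000661)/(-0.0968914) = 0.2702784

0.27028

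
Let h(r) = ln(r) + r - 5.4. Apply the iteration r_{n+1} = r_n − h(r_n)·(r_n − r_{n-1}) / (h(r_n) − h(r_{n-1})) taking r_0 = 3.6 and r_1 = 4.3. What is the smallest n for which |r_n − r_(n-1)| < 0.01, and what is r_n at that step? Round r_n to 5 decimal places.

h(3.6) = -0.5190662, h(4.3) = 0.3586150
r_2 = 4.3000000 − 0.3586150·(0.7000000)/(0.8776812) = 4.0139844;  |Δ| = 0.2860156
h(4.0139844) = 0.0037688
r_3 = 4.0139844 − 0.0037688·(-0.2860156)/(-0.3548463) = 4.0109467;  |Δ| = 0.0030377
|r_3 − r_2| = 0.0030377 < 0.01

n = 3, r_n = 4.01095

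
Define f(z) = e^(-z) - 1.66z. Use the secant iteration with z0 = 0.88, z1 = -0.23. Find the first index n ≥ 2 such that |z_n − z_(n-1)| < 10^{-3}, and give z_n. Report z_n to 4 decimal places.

f(0.88) = -1.046017, f(-0.23) = 1.640400
z2 = -0.230000 − 1.640400·(-1.110000)/(2.686417) = 0.447796;  |Δ| = 0.677796
f(0.447796) = -0.104307
z3 = 0.447796 − (-0.104307)·(0.677796)/(-1.744707) = 0.407274;  |Δ| = 0.040522
f(0.407274) = -0.010614
z4 = 0.407274 − (-0.010614)·(-0.040522)/(0.093694) = 0.402684;  |Δ| = 0.004590
f(0.402684) = 0.000068
z5 = 0.402684 − 0.000068·(-0.004590)/(0.010682) = 0.402713;  |Δ| = 0.000029
|z5 − z4| = 0.000029 < 10^{-3}

n = 5, z_n = 0.4027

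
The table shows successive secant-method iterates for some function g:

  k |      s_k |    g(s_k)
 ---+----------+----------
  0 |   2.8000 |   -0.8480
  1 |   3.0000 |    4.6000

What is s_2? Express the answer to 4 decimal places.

2.8311

s_2 = 3.0000 − 4.6000·(3.0000 − 2.8000) / (4.6000 − (-0.8480))
   = 3.0000 − (0.920000)/(5.448000) = 2.831131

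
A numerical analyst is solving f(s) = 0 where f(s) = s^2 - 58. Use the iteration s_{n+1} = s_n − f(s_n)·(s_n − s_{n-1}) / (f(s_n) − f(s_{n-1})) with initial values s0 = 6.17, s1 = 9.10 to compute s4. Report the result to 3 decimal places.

f(6.17) = -19.93110, f(9.10) = 24.81000
s2 = 9.10000 − 24.81000·(9.10000 − 6.17000) / (24.81000 − (-19.93110)) = 9.10000 − (72.69330)/(44.74110) = 7.47525
f(7.47525) = -2.12070
s3 = 7.47525 − (-2.12070)·(7.47525 − 9.10000) / (-2.12070 − 24.81000) = 7.47525 − (3.44562)/(-26.93070) = 7.60319
f(7.60319) = -0.19151
s4 = 7.60319 − (-0.19151)·(7.60319 − 7.47525) / (-0.19151 − (-2.12070)) = 7.60319 − (-0.02450)/(1.92920) = 7.61589

7.616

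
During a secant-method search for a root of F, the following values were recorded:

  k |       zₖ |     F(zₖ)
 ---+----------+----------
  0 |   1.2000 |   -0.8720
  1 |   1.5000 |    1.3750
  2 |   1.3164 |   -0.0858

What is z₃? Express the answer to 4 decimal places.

z₃ = 1.3164 − (-0.0858)·(1.3164 − 1.5000) / (-0.0858 − 1.3750)
   = 1.3164 − (0.015753)/(-1.460800) = 1.327184

1.3272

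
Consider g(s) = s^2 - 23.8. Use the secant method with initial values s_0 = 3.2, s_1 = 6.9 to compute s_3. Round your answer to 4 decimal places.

g(3.2) = -13.560000, g(6.9) = 23.810000
s_2 = 6.900000 − 23.810000·(6.900000 − 3.200000) / (23.810000 − (-13.560000)) = 6.900000 − (88.097000)/(37.370000) = 4.542574
g(4.542574) = -3.165019
s_3 = 4.542574 − (-3.165019)·(4.542574 − 6.900000) / (-3.165019 − 23.810000) = 4.542574 − (7.461298)/(-26.975019) = 4.819175

4.8192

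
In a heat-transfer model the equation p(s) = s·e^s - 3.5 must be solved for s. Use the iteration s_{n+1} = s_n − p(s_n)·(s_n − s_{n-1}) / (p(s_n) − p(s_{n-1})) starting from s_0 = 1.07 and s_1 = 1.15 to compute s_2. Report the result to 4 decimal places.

p(1.07) = -0.380544, p(1.15) = 0.131922
s_2 = 1.150000 − 0.131922·(1.150000 − 1.070000) / (0.131922 − (-0.380544)) = 1.150000 − (0.010554)/(0.512466) = 1.129406

1.1294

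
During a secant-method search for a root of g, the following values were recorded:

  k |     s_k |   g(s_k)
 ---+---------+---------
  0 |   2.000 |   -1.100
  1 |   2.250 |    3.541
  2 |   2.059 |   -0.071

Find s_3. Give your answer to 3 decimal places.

2.063

s_3 = 2.059 − (-0.071)·(2.059 − 2.250) / (-0.071 − 3.541)
   = 2.059 − (0.01356)/(-3.61200) = 2.06275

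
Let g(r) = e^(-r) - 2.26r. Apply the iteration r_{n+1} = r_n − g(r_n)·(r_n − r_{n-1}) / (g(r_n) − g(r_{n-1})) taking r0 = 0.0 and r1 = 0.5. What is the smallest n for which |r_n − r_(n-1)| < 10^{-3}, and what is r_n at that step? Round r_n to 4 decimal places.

n = 4, r_n = 0.3210

g(0.0) = 1.000000, g(0.5) = -0.523469
r2 = 0.500000 − (-0.523469)·(0.500000)/(-1.523469) = 0.328198;  |Δ| = 0.171802
g(0.328198) = -0.021508
r3 = 0.328198 − (-0.021508)·(-0.171802)/(0.501961) = 0.320837;  |Δ| = 0.007361
g(0.320837) = 0.000450
r4 = 0.320837 − 0.000450·(-0.007361)/(0.021958) = 0.320988;  |Δ| = 0.000151
|r4 − r3| = 0.000151 < 10^{-3}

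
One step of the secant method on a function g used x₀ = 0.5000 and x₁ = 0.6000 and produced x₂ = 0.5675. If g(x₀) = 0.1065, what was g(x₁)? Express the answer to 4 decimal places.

The secant line through (0.5000, 0.1065) and (0.6000, g(x₁)) crosses zero at x₂ = 0.5675.
So (0.5000, 0.1065), (0.6000, g(x₁)), (0.5675, 0) are collinear:
g(x₁) = 0.1065 · (0.6000 − 0.5675) / (0.5000 − 0.5675) = 0.1065 · (0.032500)/(-0.067500) = -0.051278

-0.0513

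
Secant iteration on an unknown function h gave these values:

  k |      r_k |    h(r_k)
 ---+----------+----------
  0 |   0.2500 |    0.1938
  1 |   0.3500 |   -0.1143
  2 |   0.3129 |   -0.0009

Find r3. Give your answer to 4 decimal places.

0.3126

r3 = 0.3129 − (-0.0009)·(0.3129 − 0.3500) / (-0.0009 − (-0.1143))
   = 0.3129 − (0.000033)/(0.113400) = 0.312606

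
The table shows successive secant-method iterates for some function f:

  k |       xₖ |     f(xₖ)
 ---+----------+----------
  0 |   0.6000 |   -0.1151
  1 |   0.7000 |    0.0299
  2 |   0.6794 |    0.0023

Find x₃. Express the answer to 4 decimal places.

x₃ = 0.6794 − 0.0023·(0.6794 − 0.7000) / (0.0023 − 0.0299)
   = 0.6794 − (-0.000047)/(-0.027600) = 0.677683

0.6777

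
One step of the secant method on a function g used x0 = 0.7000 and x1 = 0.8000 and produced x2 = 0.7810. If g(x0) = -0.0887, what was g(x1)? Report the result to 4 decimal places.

The secant line through (0.7000, -0.0887) and (0.8000, g(x1)) crosses zero at x2 = 0.7810.
So (0.7000, -0.0887), (0.8000, g(x1)), (0.7810, 0) are collinear:
g(x1) = -0.0887 · (0.8000 − 0.7810) / (0.7000 − 0.7810) = -0.0887 · (0.019000)/(-0.081000) = 0.020806

0.0208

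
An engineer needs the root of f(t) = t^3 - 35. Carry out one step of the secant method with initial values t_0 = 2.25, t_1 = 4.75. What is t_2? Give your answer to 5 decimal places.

2.86623

f(2.25) = -23.6093750, f(4.75) = 72.1718750
t_2 = 4.7500000 − 72.1718750·(4.7500000 − 2.2500000) / (72.1718750 − (-23.6093750)) = 4.7500000 − (180.4296875)/(95.7812500) = 2.8662316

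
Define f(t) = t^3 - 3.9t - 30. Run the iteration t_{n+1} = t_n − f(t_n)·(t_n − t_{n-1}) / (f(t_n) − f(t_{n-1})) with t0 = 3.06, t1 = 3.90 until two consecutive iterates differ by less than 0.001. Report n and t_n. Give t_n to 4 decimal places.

f(3.06) = -13.281384, f(3.90) = 14.109000
t2 = 3.900000 − 14.109000·(0.840000)/(27.390384) = 3.467309;  |Δ| = 0.432691
f(3.467309) = -1.837698
t3 = 3.467309 − (-1.837698)·(-0.432691)/(-15.946698) = 3.517173;  |Δ| = 0.049863
f(3.517173) = -0.207774
t4 = 3.517173 − (-0.207774)·(0.049863)/(1.629924) = 3.523529;  |Δ| = 0.006356
f(3.523529) = 0.003755
t5 = 3.523529 − 0.003755·(0.006356)/(0.211529) = 3.523416;  |Δ| = 0.000113
|t5 − t4| = 0.000113 < 0.001

n = 5, t_n = 3.5234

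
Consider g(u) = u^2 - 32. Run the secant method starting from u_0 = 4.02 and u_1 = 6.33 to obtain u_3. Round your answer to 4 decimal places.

5.6508

g(4.02) = -15.839600, g(6.33) = 8.068900
u_2 = 6.330000 − 8.068900·(6.330000 − 4.020000) / (8.068900 − (-15.839600)) = 6.330000 − (18.639159)/(23.908500) = 5.550396
g(5.550396) = -1.193103
u_3 = 5.550396 − (-1.193103)·(5.550396 − 6.330000) / (-1.193103 − 8.068900) = 5.550396 − (0.930148)/(-9.262003) = 5.650822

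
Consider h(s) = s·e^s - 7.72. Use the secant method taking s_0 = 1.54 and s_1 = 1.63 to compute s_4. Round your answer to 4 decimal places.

h(1.54) = -0.536531, h(1.63) = 0.599316
s_2 = 1.630000 − 0.599316·(1.630000 − 1.540000) / (0.599316 − (-0.536531)) = 1.630000 − (0.053938)/(1.135847) = 1.582513
h(1.582513) = -0.017643
s_3 = 1.582513 − (-0.017643)·(1.582513 − 1.630000) / (-0.017643 − 0.599316) = 1.582513 − (0.000838)/(-0.616959) = 1.583871
h(1.583871) = -0.000558
s_4 = 1.583871 − (-0.000558)·(1.583871 − 1.582513) / (-0.000558 − (-0.017643)) = 1.583871 − (-0.000001)/(0.017085) = 1.583915

1.5839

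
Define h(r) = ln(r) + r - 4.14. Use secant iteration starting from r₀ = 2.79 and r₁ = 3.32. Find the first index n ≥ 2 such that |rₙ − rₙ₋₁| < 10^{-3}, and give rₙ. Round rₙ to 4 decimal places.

n = 4, rₙ = 3.0311

h(2.79) = -0.323958, h(3.32) = 0.379965
r₂ = 3.320000 − 0.379965·(0.530000)/(0.703923) = 3.033916;  |Δ| = 0.286084
h(3.033916) = 0.003770
r₃ = 3.033916 − 0.003770·(-0.286084)/(-0.376195) = 3.031049;  |Δ| = 0.002867
h(3.031049) = -0.000042
r₄ = 3.031049 − (-0.000042)·(-0.002867)/(-0.003812) = 3.031081;  |Δ| = 0.000032
|r₄ − r₃| = 0.000032 < 10^{-3}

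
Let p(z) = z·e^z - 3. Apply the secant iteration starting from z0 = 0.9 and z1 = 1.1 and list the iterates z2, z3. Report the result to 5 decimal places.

1.04416, 1.04970

p(0.9) = -0.7863572, p(1.1) = 0.3045826
z2 = 1.1000000 − 0.3045826·(1.1000000 − 0.9000000) / (0.3045826 − (-0.7863572)) = 1.1000000 − (0.0609165)/(1.0909398) = 1.0441614
p(1.0441614) = -0.0335216
z3 = 1.0441614 − (-0.0335216)·(1.0441614 − 1.1000000) / (-0.0335216 − 0.3045826) = 1.0441614 − (0.0018718)/(-0.3381042) = 1.0496976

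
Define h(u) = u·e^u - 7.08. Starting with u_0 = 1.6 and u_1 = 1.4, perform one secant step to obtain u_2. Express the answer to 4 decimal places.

1.5248

h(1.6) = 0.844852, h(1.4) = -1.402720
u_2 = 1.400000 − (-1.402720)·(1.400000 − 1.600000) / (-1.402720 − 0.844852) = 1.400000 − (0.280544)/(-2.247572) = 1.524821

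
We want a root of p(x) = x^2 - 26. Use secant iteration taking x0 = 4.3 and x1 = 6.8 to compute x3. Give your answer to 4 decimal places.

p(4.3) = -7.510000, p(6.8) = 20.240000
x2 = 6.800000 − 20.240000·(6.800000 − 4.300000) / (20.240000 − (-7.510000)) = 6.800000 − (50.600000)/(27.750000) = 4.976577
p(4.976577) = -1.233686
x3 = 4.976577 − (-1.233686)·(4.976577 − 6.800000) / (-1.233686 − 20.240000) = 4.976577 − (2.249531)/(-21.473686) = 5.081334

5.0813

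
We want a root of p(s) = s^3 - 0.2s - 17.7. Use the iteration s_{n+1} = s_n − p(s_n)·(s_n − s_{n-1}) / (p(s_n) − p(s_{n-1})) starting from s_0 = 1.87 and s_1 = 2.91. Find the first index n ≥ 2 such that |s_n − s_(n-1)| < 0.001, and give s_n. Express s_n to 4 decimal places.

n = 5, s_n = 2.6317

p(1.87) = -11.534797, p(2.91) = 6.360171
s_2 = 2.910000 − 6.360171·(1.040000)/(17.894968) = 2.540367;  |Δ| = 0.369633
p(2.540367) = -1.813913
s_3 = 2.540367 − (-1.813913)·(-0.369633)/(-8.174084) = 2.622392;  |Δ| = 0.082025
p(2.622392) = -0.190446
s_4 = 2.622392 − (-0.190446)·(0.082025)/(1.623467) = 2.632014;  |Δ| = 0.009622
p(2.632014) = 0.006874
s_5 = 2.632014 − 0.006874·(0.009622)/(0.197320) = 2.631679;  |Δ| = 0.000335
|s_5 − s_4| = 0.000335 < 0.001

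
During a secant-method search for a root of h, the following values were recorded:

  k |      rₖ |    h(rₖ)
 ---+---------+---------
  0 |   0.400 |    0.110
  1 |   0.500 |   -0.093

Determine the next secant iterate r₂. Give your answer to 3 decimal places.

r₂ = 0.500 − (-0.093)·(0.500 − 0.400) / (-0.093 − 0.110)
   = 0.500 − (-0.00930)/(-0.20300) = 0.45419

0.454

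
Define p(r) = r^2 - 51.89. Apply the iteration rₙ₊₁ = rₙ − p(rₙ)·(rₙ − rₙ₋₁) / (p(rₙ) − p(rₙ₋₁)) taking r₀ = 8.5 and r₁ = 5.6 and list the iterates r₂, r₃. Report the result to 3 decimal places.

p(8.5) = 20.36000, p(5.6) = -20.53000
r₂ = 5.60000 − (-20.53000)·(5.60000 − 8.50000) / (-20.53000 − 20.36000) = 5.60000 − (59.53700)/(-40.89000) = 7.05603
p(7.05603) = -2.10246
r₃ = 7.05603 − (-2.10246)·(7.05603 − 5.60000) / (-2.10246 − (-20.53000)) = 7.05603 − (-3.06125)/(18.42754) = 7.22215

7.056, 7.222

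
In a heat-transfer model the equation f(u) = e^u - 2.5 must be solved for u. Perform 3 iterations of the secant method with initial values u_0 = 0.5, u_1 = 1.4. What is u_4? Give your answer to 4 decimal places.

0.9174

f(0.5) = -0.851279, f(1.4) = 1.555200
u_2 = 1.400000 − 1.555200·(1.400000 − 0.500000) / (1.555200 − (-0.851279)) = 1.400000 − (1.399680)/(2.406479) = 0.818370
f(0.818370) = -0.233198
u_3 = 0.818370 − (-0.233198)·(0.818370 − 1.400000) / (-0.233198 − 1.555200) = 0.818370 − (0.135635)/(-1.788398) = 0.894212
f(0.894212) = -0.054593
u_4 = 0.894212 − (-0.054593)·(0.894212 − 0.818370) / (-0.054593 − (-0.233198)) = 0.894212 − (-0.004140)/(0.178605) = 0.917394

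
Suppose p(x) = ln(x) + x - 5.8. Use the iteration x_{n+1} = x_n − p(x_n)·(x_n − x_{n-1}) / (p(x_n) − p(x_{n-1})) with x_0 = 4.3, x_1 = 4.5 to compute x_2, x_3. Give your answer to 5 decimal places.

p(4.3) = -0.0413850, p(4.5) = 0.2040774
x_2 = 4.5000000 − 0.2040774·(4.5000000 − 4.3000000) / (0.2040774 − (-0.0413850)) = 4.5000000 − (0.0408155)/(0.2454624) = 4.3337200
p(4.3337200) = 0.0001463
x_3 = 4.3337200 − 0.0001463·(4.3337200 − 4.5000000) / (0.0001463 − 0.2040774) = 4.3337200 − (-0.0000243)/(-0.2039311) = 4.3336007

4.33372, 4.33360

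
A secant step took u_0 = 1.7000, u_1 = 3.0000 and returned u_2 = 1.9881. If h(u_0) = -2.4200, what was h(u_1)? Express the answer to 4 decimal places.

The secant line through (1.7000, -2.4200) and (3.0000, h(u_1)) crosses zero at u_2 = 1.9881.
So (1.7000, -2.4200), (3.0000, h(u_1)), (1.9881, 0) are collinear:
h(u_1) = -2.4200 · (3.0000 − 1.9881) / (1.7000 − 1.9881) = -2.4200 · (1.011900)/(-0.288100) = 8.499820

8.4998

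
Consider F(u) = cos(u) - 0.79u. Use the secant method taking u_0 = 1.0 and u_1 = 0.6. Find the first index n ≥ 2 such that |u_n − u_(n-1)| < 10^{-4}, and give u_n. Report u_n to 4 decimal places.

n = 5, u_n = 0.8425

F(1.0) = -0.249698, F(0.6) = 0.351336
u_2 = 0.600000 − 0.351336·(-0.400000)/(0.601033) = 0.833821;  |Δ| = 0.233821
F(0.833821) = 0.013333
u_3 = 0.833821 − 0.013333·(0.233821)/(-0.338003) = 0.843044;  |Δ| = 0.009223
F(0.843044) = -0.000812
u_4 = 0.843044 − (-0.000812)·(0.009223)/(-0.014144) = 0.842515;  |Δ| = 0.000529
F(0.842515) = 0.000002
u_5 = 0.842515 − 0.000002·(-0.000529)/(0.000813) = 0.842516;  |Δ| = 0.000001
|u_5 − u_4| = 0.000001 < 10^{-4}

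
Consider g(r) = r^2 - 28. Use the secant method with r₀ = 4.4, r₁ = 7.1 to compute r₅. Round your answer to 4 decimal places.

g(4.4) = -8.640000, g(7.1) = 22.410000
r₂ = 7.100000 − 22.410000·(7.100000 − 4.400000) / (22.410000 − (-8.640000)) = 7.100000 − (60.507000)/(31.050000) = 5.151304
g(5.151304) = -1.464064
r₃ = 5.151304 − (-1.464064)·(5.151304 − 7.100000) / (-1.464064 − 22.410000) = 5.151304 − (2.853014)/(-23.874064) = 5.270807
g(5.270807) = -0.218593
r₄ = 5.270807 − (-0.218593)·(5.270807 − 5.151304) / (-0.218593 − (-1.464064)) = 5.270807 − (-0.026122)/(1.245470) = 5.291781
g(5.291781) = 0.002946
r₅ = 5.291781 − 0.002946·(5.291781 − 5.270807) / (0.002946 − (-0.218593)) = 5.291781 − (0.000062)/(0.221540) = 5.291502

5.2915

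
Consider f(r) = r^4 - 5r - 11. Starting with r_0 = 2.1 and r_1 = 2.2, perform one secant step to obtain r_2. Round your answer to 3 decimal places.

2.159

f(2.1) = -2.05190, f(2.2) = 1.42560
r_2 = 2.20000 − 1.42560·(2.20000 − 2.10000) / (1.42560 − (-2.05190)) = 2.20000 − (0.14256)/(3.47750) = 2.15901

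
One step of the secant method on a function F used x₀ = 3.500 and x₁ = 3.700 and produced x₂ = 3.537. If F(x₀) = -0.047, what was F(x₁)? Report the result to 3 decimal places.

0.207

The secant line through (3.500, -0.047) and (3.700, F(x₁)) crosses zero at x₂ = 3.537.
So (3.500, -0.047), (3.700, F(x₁)), (3.537, 0) are collinear:
F(x₁) = -0.047 · (3.700 − 3.537) / (3.500 − 3.537) = -0.047 · (0.16300)/(-0.03700) = 0.20705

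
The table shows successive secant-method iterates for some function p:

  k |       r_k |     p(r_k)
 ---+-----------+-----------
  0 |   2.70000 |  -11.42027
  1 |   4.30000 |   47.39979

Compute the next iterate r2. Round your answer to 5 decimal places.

r2 = 4.30000 − 47.39979·(4.30000 − 2.70000) / (47.39979 − (-11.42027))
   = 4.30000 − (75.8396640)/(58.8200600) = 3.0106497

3.01065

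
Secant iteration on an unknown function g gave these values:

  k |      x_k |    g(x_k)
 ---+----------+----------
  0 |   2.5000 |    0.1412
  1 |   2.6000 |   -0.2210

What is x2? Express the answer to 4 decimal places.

x2 = 2.6000 − (-0.2210)·(2.6000 − 2.5000) / (-0.2210 − 0.1412)
   = 2.6000 − (-0.022100)/(-0.362200) = 2.538984

2.5390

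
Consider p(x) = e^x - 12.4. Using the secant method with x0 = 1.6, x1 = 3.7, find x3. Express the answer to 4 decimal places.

p(1.6) = -7.446968, p(3.7) = 28.047304
x2 = 3.700000 − 28.047304·(3.700000 − 1.600000) / (28.047304 − (-7.446968)) = 3.700000 − (58.899339)/(35.494272) = 2.040596
p(2.040596) = -4.704806
x3 = 2.040596 − (-4.704806)·(2.040596 − 3.700000) / (-4.704806 − 28.047304) = 2.040596 − (7.807175)/(-32.752111) = 2.278968

2.2790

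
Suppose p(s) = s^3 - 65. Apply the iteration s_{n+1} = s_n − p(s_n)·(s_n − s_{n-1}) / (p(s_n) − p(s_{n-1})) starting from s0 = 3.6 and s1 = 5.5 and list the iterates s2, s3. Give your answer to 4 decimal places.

3.8911, 3.9822

p(3.6) = -18.344000, p(5.5) = 101.375000
s2 = 5.500000 − 101.375000·(5.500000 − 3.600000) / (101.375000 − (-18.344000)) = 5.500000 − (192.612500)/(119.719000) = 3.891128
p(3.891128) = -6.084891
s3 = 3.891128 − (-6.084891)·(3.891128 − 5.500000) / (-6.084891 − 101.375000) = 3.891128 − (9.789809)/(-107.459891) = 3.982230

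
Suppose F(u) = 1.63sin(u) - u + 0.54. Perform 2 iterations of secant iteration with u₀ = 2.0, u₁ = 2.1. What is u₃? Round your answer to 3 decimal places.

F(2.0) = 0.02215, F(2.1) = -0.15297
u₂ = 2.10000 − (-0.15297)·(2.10000 − 2.00000) / (-0.15297 − 0.02215) = 2.10000 − (-0.01530)/(-0.17512) = 2.01265
F(2.01265) = 0.00080
u₃ = 2.01265 − 0.00080·(2.01265 − 2.10000) / (0.00080 − (-0.15297)) = 2.01265 − (-0.00007)/(0.15377) = 2.01311

2.013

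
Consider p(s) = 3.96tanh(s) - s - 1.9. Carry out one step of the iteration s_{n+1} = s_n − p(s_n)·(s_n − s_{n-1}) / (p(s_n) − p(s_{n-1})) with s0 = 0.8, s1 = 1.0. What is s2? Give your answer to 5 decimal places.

p(0.8) = -0.0704144, p(1.0) = 0.1159129
s2 = 1.0000000 − 0.1159129·(1.0000000 − 0.8000000) / (0.1159129 − (-0.0704144)) = 1.0000000 − (0.0231826)/(0.1863272) = 0.8755814

0.87558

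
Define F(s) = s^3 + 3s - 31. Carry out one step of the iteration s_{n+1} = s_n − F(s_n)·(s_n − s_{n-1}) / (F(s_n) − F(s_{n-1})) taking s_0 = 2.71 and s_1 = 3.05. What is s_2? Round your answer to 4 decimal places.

F(2.71) = -2.967489, F(3.05) = 6.522625
s_2 = 3.050000 − 6.522625·(3.050000 − 2.710000) / (6.522625 − (-2.967489)) = 3.050000 − (2.217692)/(9.490114) = 2.816316

2.8163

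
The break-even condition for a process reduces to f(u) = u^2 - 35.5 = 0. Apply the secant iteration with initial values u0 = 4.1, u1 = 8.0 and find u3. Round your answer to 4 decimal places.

f(4.1) = -18.690000, f(8.0) = 28.500000
u2 = 8.000000 − 28.500000·(8.000000 − 4.100000) / (28.500000 − (-18.690000)) = 8.000000 − (111.150000)/(47.190000) = 5.644628
f(5.644628) = -3.638174
u3 = 5.644628 − (-3.638174)·(5.644628 − 8.000000) / (-3.638174 − 28.500000) = 5.644628 − (8.569252)/(-32.138174) = 5.911266

5.9113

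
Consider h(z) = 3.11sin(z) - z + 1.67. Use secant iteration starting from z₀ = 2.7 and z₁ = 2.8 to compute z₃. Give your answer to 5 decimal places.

2.77749

h(2.7) = 0.2991514, h(2.8) = -0.0881869
z₂ = 2.8000000 − (-0.0881869)·(2.8000000 − 2.7000000) / (-0.0881869 − 0.2991514) = 2.8000000 − (-0.0088187)/(-0.3873383) = 2.7772326
h(2.7772326) = 0.0010204
z₃ = 2.7772326 − 0.0010204·(2.7772326 − 2.8000000) / (0.0010204 − (-0.0881869)) = 2.7772326 − (-0.0000232)/(0.0892072) = 2.7774930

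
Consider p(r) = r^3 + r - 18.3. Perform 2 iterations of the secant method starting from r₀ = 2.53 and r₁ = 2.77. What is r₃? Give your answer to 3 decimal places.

2.509

p(2.53) = 0.42428, p(2.77) = 5.72393
r₂ = 2.77000 − 5.72393·(2.77000 − 2.53000) / (5.72393 − 0.42428) = 2.77000 − (1.37374)/(5.29966) = 2.51079
p(2.51079) = 0.03890
r₃ = 2.51079 − 0.03890·(2.51079 − 2.77000) / (0.03890 − 5.72393) = 2.51079 − (-0.01008)/(-5.68503) = 2.50901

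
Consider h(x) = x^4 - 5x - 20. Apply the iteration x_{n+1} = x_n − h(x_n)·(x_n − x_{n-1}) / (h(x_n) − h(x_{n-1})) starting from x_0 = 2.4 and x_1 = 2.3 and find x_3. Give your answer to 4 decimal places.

h(2.4) = 1.177600, h(2.3) = -3.515900
x_2 = 2.300000 − (-3.515900)·(2.300000 − 2.400000) / (-3.515900 − 1.177600) = 2.300000 − (0.351590)/(-4.693500) = 2.374910
h(2.374910) = -0.062723
x_3 = 2.374910 − (-0.062723)·(2.374910 − 2.300000) / (-0.062723 − (-3.515900)) = 2.374910 − (-0.004699)/(3.453177) = 2.376271

2.3763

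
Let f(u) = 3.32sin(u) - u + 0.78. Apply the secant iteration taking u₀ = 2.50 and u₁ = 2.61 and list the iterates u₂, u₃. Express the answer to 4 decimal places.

f(2.50) = 0.266928, f(2.61) = -0.147069
u₂ = 2.610000 − (-0.147069)·(2.610000 − 2.500000) / (-0.147069 − 0.266928) = 2.610000 − (-0.016178)/(-0.413997) = 2.570923
f(2.570923) = 0.002526
u₃ = 2.570923 − 0.002526·(2.570923 − 2.610000) / (0.002526 − (-0.147069)) = 2.570923 − (-0.000099)/(0.149595) = 2.571583

2.5709, 2.5716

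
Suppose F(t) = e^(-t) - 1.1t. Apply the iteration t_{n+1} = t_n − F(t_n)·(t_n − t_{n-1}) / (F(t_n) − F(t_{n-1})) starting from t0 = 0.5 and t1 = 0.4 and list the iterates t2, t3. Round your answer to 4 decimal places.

0.5325, 0.5333

F(0.5) = 0.056531, F(0.4) = 0.230320
t2 = 0.400000 − 0.230320·(0.400000 − 0.500000) / (0.230320 − 0.056531) = 0.400000 − (-0.023032)/(0.173789) = 0.532528
F(0.532528) = 0.001338
t3 = 0.532528 − 0.001338·(0.532528 − 0.400000) / (0.001338 − 0.230320) = 0.532528 − (0.000177)/(-0.228982) = 0.533302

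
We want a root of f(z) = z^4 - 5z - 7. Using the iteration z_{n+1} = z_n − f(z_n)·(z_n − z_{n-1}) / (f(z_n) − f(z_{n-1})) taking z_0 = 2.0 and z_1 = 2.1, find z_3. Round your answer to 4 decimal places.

2.0358

f(2.0) = -1.000000, f(2.1) = 1.948100
z_2 = 2.100000 − 1.948100·(2.100000 − 2.000000) / (1.948100 − (-1.000000)) = 2.100000 − (0.194810)/(2.948100) = 2.033920
f(2.033920) = -0.056229
z_3 = 2.033920 − (-0.056229)·(2.033920 − 2.100000) / (-0.056229 − 1.948100) = 2.033920 − (0.003716)/(-2.004329) = 2.035774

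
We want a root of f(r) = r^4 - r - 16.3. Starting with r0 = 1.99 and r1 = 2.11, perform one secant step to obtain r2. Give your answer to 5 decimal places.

f(1.99) = -2.6076080, f(2.11) = 1.4111944
r2 = 2.1100000 − 1.4111944·(2.1100000 − 1.9900000) / (1.4111944 − (-2.6076080)) = 2.1100000 − (0.1693433)/(4.0188024) = 2.0678622

2.06786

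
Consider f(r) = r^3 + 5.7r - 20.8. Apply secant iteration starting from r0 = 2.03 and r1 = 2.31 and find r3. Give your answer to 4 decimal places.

f(2.03) = -0.863573, f(2.31) = 4.693391
r2 = 2.310000 − 4.693391·(2.310000 − 2.030000) / (4.693391 − (-0.863573)) = 2.310000 − (1.314149)/(5.556964) = 2.073513
f(2.073513) = -0.065997
r3 = 2.073513 − (-0.065997)·(2.073513 − 2.310000) / (-0.065997 − 4.693391) = 2.073513 − (0.015607)/(-4.759388) = 2.076792

2.0768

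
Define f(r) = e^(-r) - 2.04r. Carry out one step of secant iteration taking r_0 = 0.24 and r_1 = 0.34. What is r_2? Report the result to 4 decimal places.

f(0.24) = 0.297028, f(0.34) = 0.018170
r_2 = 0.340000 − 0.018170·(0.340000 − 0.240000) / (0.018170 − 0.297028) = 0.340000 − (0.001817)/(-0.278858) = 0.346516

0.3465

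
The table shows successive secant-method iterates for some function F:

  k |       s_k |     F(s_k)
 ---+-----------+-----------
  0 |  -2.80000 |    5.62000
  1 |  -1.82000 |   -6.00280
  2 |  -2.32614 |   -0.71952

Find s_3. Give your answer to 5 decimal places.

-2.39507

s_3 = -2.32614 − (-0.71952)·(-2.32614 − (-1.82000)) / (-0.71952 − (-6.00280))
   = -2.32614 − (0.3641779)/(5.2832800) = -2.3950703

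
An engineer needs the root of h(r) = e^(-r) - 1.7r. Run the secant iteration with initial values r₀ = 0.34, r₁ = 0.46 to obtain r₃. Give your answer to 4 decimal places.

h(0.34) = 0.133770, h(0.46) = -0.150716
r₂ = 0.460000 − (-0.150716)·(0.460000 − 0.340000) / (-0.150716 − 0.133770) = 0.460000 − (-0.018086)/(-0.284487) = 0.396426
h(0.396426) = -0.001204
r₃ = 0.396426 − (-0.001204)·(0.396426 − 0.460000) / (-0.001204 − (-0.150716)) = 0.396426 − (0.000077)/(0.149512) = 0.395914

0.3959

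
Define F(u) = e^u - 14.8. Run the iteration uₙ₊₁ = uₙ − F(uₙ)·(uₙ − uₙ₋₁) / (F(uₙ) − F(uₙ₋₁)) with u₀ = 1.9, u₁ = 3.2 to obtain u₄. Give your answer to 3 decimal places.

2.700

F(1.9) = -8.11411, F(3.2) = 9.73253
u₂ = 3.20000 − 9.73253·(3.20000 − 1.90000) / (9.73253 − (-8.11411)) = 3.20000 − (12.65229)/(17.84664) = 2.49105
F(2.49105) = -2.72600
u₃ = 2.49105 − (-2.72600)·(2.49105 − 3.20000) / (-2.72600 − 9.73253) = 2.49105 − (1.93258)/(-12.45853) = 2.64618
F(2.64618) = -0.69998
u₄ = 2.64618 − (-0.69998)·(2.64618 − 2.49105) / (-0.69998 − (-2.72600)) = 2.64618 − (-0.10858)/(2.02601) = 2.69977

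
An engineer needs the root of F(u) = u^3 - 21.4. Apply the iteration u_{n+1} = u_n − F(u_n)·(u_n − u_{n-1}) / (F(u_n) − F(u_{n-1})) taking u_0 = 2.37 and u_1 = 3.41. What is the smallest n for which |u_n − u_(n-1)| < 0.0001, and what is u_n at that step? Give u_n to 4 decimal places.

F(2.37) = -8.087947, F(3.41) = 18.251821
u_2 = 3.410000 − 18.251821·(1.040000)/(26.339768) = 2.689345;  |Δ| = 0.720655
F(2.689345) = -1.949113
u_3 = 2.689345 − (-1.949113)·(-0.720655)/(-20.200934) = 2.758878;  |Δ| = 0.069533
F(2.758878) = -0.401053
u_4 = 2.758878 − (-0.401053)·(0.069533)/(1.548060) = 2.776892;  |Δ| = 0.018014
F(2.776892) = 0.012972
u_5 = 2.776892 − 0.012972·(0.018014)/(0.414025) = 2.776328;  |Δ| = 0.000564
F(2.776328) = -0.000082
u_6 = 2.776328 − (-0.000082)·(-0.000564)/(-0.013053) = 2.776331;  |Δ| = 0.000004
|u_6 − u_5| = 0.000004 < 0.0001

n = 6, u_n = 2.7763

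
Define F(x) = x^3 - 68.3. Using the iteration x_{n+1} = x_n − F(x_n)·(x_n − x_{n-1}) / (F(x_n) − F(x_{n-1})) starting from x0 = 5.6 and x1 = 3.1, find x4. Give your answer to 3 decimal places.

F(5.6) = 107.31600, F(3.1) = -38.50900
x2 = 3.10000 − (-38.50900)·(3.10000 − 5.60000) / (-38.50900 − 107.31600) = 3.10000 − (96.27250)/(-145.82500) = 3.76019
F(3.76019) = -15.13448
x3 = 3.76019 − (-15.13448)·(3.76019 − 3.10000) / (-15.13448 − (-38.50900)) = 3.76019 − (-9.99166)/(23.37452) = 4.18765
F(4.18765) = 5.13644
x4 = 4.18765 − 5.13644·(4.18765 − 3.76019) / (5.13644 − (-15.13448)) = 4.18765 − (2.19562)/(20.27092) = 4.07934

4.079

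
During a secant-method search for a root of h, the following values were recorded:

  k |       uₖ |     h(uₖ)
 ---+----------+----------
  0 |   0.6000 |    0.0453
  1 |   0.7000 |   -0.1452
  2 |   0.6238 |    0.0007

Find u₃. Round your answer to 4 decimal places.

0.6242

u₃ = 0.6238 − 0.0007·(0.6238 − 0.7000) / (0.0007 − (-0.1452))
   = 0.6238 − (-0.000053)/(0.145900) = 0.624166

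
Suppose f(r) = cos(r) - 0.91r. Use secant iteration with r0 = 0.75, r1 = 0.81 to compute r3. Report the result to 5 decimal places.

f(0.75) = 0.0491889, f(0.81) = -0.0476016
r2 = 0.8100000 − (-0.0476016)·(0.8100000 − 0.7500000) / (-0.0476016 − 0.0491889) = 0.8100000 − (-0.0028561)/(-0.0967904) = 0.7804920
f(0.7804920) = 0.0003197
r3 = 0.7804920 − 0.0003197·(0.7804920 − 0.8100000) / (0.0003197 − (-0.0476016)) = 0.7804920 − (-0.0000094)/(0.0479213) = 0.7806889

0.78069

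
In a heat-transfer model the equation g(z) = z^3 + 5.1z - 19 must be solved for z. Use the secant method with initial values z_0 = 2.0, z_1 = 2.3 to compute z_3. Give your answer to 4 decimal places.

g(2.0) = -0.800000, g(2.3) = 4.897000
z_2 = 2.300000 − 4.897000·(2.300000 − 2.000000) / (4.897000 − (-0.800000)) = 2.300000 − (1.469100)/(5.697000) = 2.042127
g(2.042127) = -0.068898
z_3 = 2.042127 − (-0.068898)·(2.042127 − 2.300000) / (-0.068898 − 4.897000) = 2.042127 − (0.017767)/(-4.965898) = 2.045705

2.0457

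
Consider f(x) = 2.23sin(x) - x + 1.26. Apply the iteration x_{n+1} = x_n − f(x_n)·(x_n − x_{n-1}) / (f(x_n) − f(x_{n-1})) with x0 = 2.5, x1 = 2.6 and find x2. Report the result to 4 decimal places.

2.5332

f(2.5) = 0.094593, f(2.6) = -0.190432
x2 = 2.600000 − (-0.190432)·(2.600000 − 2.500000) / (-0.190432 − 0.094593) = 2.600000 − (-0.019043)/(-0.285025) = 2.533188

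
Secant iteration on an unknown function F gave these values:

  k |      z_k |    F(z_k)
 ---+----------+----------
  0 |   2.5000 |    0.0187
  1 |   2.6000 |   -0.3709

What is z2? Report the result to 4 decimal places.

z2 = 2.6000 − (-0.3709)·(2.6000 − 2.5000) / (-0.3709 − 0.0187)
   = 2.6000 − (-0.037090)/(-0.389600) = 2.504800

2.5048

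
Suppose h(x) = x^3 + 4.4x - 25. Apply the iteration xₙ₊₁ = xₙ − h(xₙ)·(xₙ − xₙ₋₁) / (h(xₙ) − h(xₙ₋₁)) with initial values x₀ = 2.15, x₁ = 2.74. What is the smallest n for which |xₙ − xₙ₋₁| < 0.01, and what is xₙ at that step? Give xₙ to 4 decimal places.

n = 4, xₙ = 2.4282

h(2.15) = -5.601625, h(2.74) = 7.626824
x₂ = 2.740000 − 7.626824·(0.590000)/(13.228449) = 2.399837;  |Δ| = 0.340163
h(2.399837) = -0.619529
x₃ = 2.399837 − (-0.619529)·(-0.340163)/(-8.246353) = 2.425393;  |Δ| = 0.025556
h(2.425393) = -0.060824
x₄ = 2.425393 − (-0.060824)·(0.025556)/(0.558705) = 2.428175;  |Δ| = 0.002782
|x₄ − x₃| = 0.002782 < 0.01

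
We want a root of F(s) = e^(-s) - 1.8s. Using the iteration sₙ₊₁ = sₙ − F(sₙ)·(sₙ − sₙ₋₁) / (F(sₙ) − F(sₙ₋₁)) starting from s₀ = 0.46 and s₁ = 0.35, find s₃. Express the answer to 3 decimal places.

0.380

F(0.46) = -0.19672, F(0.35) = 0.07469
s₂ = 0.35000 − 0.07469·(0.35000 − 0.46000) / (0.07469 − (-0.19672)) = 0.35000 − (-0.00822)/(0.27140) = 0.38027
F(0.38027) = -0.00081
s₃ = 0.38027 − (-0.00081)·(0.38027 − 0.35000) / (-0.00081 − 0.07469) = 0.38027 − (-0.00002)/(-0.07550) = 0.37995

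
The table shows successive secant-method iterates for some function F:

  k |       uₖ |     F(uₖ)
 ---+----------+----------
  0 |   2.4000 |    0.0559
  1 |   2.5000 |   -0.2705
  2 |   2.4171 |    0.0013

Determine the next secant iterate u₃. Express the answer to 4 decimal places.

2.4175

u₃ = 2.4171 − 0.0013·(2.4171 − 2.5000) / (0.0013 − (-0.2705))
   = 2.4171 − (-0.000108)/(0.271800) = 2.417497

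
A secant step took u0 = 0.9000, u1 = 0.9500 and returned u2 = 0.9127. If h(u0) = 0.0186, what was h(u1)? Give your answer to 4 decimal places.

-0.0546

The secant line through (0.9000, 0.0186) and (0.9500, h(u1)) crosses zero at u2 = 0.9127.
So (0.9000, 0.0186), (0.9500, h(u1)), (0.9127, 0) are collinear:
h(u1) = 0.0186 · (0.9500 − 0.9127) / (0.9000 − 0.9127) = 0.0186 · (0.037300)/(-0.012700) = -0.054628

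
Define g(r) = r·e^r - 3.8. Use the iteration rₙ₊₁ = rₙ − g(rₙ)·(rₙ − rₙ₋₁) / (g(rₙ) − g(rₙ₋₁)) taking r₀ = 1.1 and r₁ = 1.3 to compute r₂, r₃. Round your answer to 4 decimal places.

1.1676, 1.1737

g(1.1) = -0.495417, g(1.3) = 0.970086
r₂ = 1.300000 − 0.970086·(1.300000 − 1.100000) / (0.970086 − (-0.495417)) = 1.300000 − (0.194017)/(1.465503) = 1.167611
g(1.167611) = -0.046946
r₃ = 1.167611 − (-0.046946)·(1.167611 − 1.300000) / (-0.046946 − 0.970086) = 1.167611 − (0.006215)/(-1.017031) = 1.173722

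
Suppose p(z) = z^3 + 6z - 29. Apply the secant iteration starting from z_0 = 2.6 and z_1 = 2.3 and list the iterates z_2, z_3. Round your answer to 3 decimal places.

2.426, 2.433

p(2.6) = 4.17600, p(2.3) = -3.03300
z_2 = 2.30000 − (-3.03300)·(2.30000 − 2.60000) / (-3.03300 − 4.17600) = 2.30000 − (0.90990)/(-7.20900) = 2.42622
p(2.42622) = -0.16070
z_3 = 2.42622 − (-0.16070)·(2.42622 − 2.30000) / (-0.16070 − (-3.03300)) = 2.42622 − (-0.02028)/(2.87230) = 2.43328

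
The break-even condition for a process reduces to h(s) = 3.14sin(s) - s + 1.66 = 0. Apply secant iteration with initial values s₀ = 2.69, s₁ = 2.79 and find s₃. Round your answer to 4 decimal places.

h(2.69) = 0.340293, h(2.79) = -0.048605
s₂ = 2.790000 − (-0.048605)·(2.790000 − 2.690000) / (-0.048605 − 0.340293) = 2.790000 − (-0.004860)/(-0.388898) = 2.777502
h(2.777502) = 0.000651
s₃ = 2.777502 − 0.000651·(2.777502 − 2.790000) / (0.000651 − (-0.048605)) = 2.777502 − (-0.000008)/(0.049256) = 2.777667

2.7777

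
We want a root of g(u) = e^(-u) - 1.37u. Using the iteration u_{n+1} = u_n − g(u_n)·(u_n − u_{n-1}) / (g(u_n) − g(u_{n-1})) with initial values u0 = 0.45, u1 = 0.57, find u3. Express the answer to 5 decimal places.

0.46054

g(0.45) = 0.0211282, g(0.57) = -0.2153746
u2 = 0.5700000 − (-0.2153746)·(0.5700000 − 0.4500000) / (-0.2153746 − 0.0211282) = 0.5700000 − (-0.0258449)/(-0.2365027) = 0.4607203
g(0.4607203) = -0.0003577
u3 = 0.4607203 − (-0.0003577)·(0.4607203 − 0.5700000) / (-0.0003577 − (-0.2153746)) = 0.4607203 − (0.0000391)/(0.2150169) = 0.4605385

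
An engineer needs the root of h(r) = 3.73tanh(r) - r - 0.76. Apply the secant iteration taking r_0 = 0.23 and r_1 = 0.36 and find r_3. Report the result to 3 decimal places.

0.289

h(0.23) = -0.14691, h(0.36) = 0.16765
r_2 = 0.36000 − 0.16765·(0.36000 − 0.23000) / (0.16765 − (-0.14691)) = 0.36000 − (0.02179)/(0.31456) = 0.29072
h(0.29072) = 0.00410
r_3 = 0.29072 − 0.00410·(0.29072 − 0.36000) / (0.00410 − 0.16765) = 0.29072 − (-0.00028)/(-0.16354) = 0.28898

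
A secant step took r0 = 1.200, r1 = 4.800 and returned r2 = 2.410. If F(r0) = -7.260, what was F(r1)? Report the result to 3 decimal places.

The secant line through (1.200, -7.260) and (4.800, F(r1)) crosses zero at r2 = 2.410.
So (1.200, -7.260), (4.800, F(r1)), (2.410, 0) are collinear:
F(r1) = -7.260 · (4.800 − 2.410) / (1.200 − 2.410) = -7.260 · (2.39000)/(-1.21000) = 14.34000

14.340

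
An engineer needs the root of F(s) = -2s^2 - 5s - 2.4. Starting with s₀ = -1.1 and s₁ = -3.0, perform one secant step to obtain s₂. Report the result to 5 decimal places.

-1.31250

F(-1.1) = 0.6800000, F(-3.0) = -5.4000000
s₂ = -3.0000000 − (-5.4000000)·(-3.0000000 − (-1.1000000)) / (-5.4000000 − 0.6800000) = -3.0000000 − (10.2600000)/(-6.0800000) = -1.3125000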